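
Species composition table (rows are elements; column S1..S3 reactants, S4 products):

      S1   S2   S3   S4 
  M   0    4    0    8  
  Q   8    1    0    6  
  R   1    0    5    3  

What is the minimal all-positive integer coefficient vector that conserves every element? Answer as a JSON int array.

Coefficients: [1, 4, 1, 2]

M: 1·0+4·4+1·0 = 16 | 2·8 = 16
Q: 1·8+4·1+1·0 = 12 | 2·6 = 12
R: 1·1+4·0+1·5 = 6 | 2·3 = 6
gcd(1,4,1,2) = 1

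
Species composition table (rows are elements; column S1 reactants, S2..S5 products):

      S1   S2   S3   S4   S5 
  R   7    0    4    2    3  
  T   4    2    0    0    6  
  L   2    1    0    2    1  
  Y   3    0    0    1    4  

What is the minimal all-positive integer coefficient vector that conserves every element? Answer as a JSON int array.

Coefficients: [5, 1, 5, 3, 3]

R: 5·7 = 35 | 1·0+5·4+3·2+3·3 = 35
T: 5·4 = 20 | 1·2+5·0+3·0+3·6 = 20
L: 5·2 = 10 | 1·1+5·0+3·2+3·1 = 10
Y: 5·3 = 15 | 1·0+5·0+3·1+3·4 = 15
gcd(5,1,5,3,3) = 1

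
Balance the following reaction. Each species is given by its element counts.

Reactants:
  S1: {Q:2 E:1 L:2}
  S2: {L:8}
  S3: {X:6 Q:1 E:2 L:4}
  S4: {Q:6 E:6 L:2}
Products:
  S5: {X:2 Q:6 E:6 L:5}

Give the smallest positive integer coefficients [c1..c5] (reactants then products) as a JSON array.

Coefficients: [2, 1, 2, 5, 6]

X: 2·0+1·0+2·6+5·0 = 12 | 6·2 = 12
Q: 2·2+1·0+2·1+5·6 = 36 | 6·6 = 36
E: 2·1+1·0+2·2+5·6 = 36 | 6·6 = 36
L: 2·2+1·8+2·4+5·2 = 30 | 6·5 = 30
gcd(2,1,2,5,6) = 1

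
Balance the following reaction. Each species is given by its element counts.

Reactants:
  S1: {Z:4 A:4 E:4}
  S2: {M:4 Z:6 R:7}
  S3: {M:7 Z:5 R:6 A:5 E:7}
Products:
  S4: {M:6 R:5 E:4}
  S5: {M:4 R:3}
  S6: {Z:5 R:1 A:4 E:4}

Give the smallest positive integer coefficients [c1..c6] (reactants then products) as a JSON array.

Coefficients: [1, 1, 4, 2, 5, 6]

M: 1·0+1·4+4·7 = 32 | 2·6+5·4+6·0 = 32
Z: 1·4+1·6+4·5 = 30 | 2·0+5·0+6·5 = 30
R: 1·0+1·7+4·6 = 31 | 2·5+5·3+6·1 = 31
A: 1·4+1·0+4·5 = 24 | 2·0+5·0+6·4 = 24
E: 1·4+1·0+4·7 = 32 | 2·4+5·0+6·4 = 32
gcd(1,1,4,2,5,6) = 1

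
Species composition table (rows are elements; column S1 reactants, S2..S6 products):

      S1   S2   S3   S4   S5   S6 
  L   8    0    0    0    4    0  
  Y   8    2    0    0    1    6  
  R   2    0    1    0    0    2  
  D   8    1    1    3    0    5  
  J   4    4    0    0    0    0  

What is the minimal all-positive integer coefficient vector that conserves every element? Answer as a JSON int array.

L: 3·8 = 24 | 3·0+2·0+3·0+6·4+2·0 = 24
Y: 3·8 = 24 | 3·2+2·0+3·0+6·1+2·6 = 24
R: 3·2 = 6 | 3·0+2·1+3·0+6·0+2·2 = 6
D: 3·8 = 24 | 3·1+2·1+3·3+6·0+2·5 = 24
J: 3·4 = 12 | 3·4+2·0+3·0+6·0+2·0 = 12
gcd(3,3,2,3,6,2) = 1

Coefficients: [3, 3, 2, 3, 6, 2]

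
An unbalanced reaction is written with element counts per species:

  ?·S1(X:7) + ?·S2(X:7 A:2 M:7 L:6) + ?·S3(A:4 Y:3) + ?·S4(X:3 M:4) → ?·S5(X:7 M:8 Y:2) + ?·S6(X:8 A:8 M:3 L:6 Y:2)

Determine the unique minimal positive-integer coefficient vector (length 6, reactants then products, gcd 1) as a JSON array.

Coefficients: [3, 4, 6, 6, 5, 4]

X: 3·7+4·7+6·0+6·3 = 67 | 5·7+4·8 = 67
A: 3·0+4·2+6·4+6·0 = 32 | 5·0+4·8 = 32
M: 3·0+4·7+6·0+6·4 = 52 | 5·8+4·3 = 52
L: 3·0+4·6+6·0+6·0 = 24 | 5·0+4·6 = 24
Y: 3·0+4·0+6·3+6·0 = 18 | 5·2+4·2 = 18
gcd(3,4,6,6,5,4) = 1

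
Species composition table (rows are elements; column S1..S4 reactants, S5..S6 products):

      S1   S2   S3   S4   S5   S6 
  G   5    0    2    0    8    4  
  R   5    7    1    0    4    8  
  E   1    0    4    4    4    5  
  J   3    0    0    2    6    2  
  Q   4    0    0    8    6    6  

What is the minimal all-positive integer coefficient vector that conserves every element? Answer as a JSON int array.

Coefficients: [6, 3, 5, 3, 2, 6]

G: 6·5+3·0+5·2+3·0 = 40 | 2·8+6·4 = 40
R: 6·5+3·7+5·1+3·0 = 56 | 2·4+6·8 = 56
E: 6·1+3·0+5·4+3·4 = 38 | 2·4+6·5 = 38
J: 6·3+3·0+5·0+3·2 = 24 | 2·6+6·2 = 24
Q: 6·4+3·0+5·0+3·8 = 48 | 2·6+6·6 = 48
gcd(6,3,5,3,2,6) = 1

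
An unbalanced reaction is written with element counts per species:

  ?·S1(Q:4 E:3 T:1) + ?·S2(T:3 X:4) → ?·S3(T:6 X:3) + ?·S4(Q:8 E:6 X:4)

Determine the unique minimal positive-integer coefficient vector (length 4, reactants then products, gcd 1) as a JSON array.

Q: 6·4+6·0 = 24 | 4·0+3·8 = 24
E: 6·3+6·0 = 18 | 4·0+3·6 = 18
T: 6·1+6·3 = 24 | 4·6+3·0 = 24
X: 6·0+6·4 = 24 | 4·3+3·4 = 24
gcd(6,6,4,3) = 1

Coefficients: [6, 6, 4, 3]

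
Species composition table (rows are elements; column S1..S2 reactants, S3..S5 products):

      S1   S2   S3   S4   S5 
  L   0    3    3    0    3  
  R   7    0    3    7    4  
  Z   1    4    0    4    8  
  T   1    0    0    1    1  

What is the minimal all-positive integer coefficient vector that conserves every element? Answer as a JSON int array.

Coefficients: [4, 6, 3, 1, 3]

L: 4·0+6·3 = 18 | 3·3+1·0+3·3 = 18
R: 4·7+6·0 = 28 | 3·3+1·7+3·4 = 28
Z: 4·1+6·4 = 28 | 3·0+1·4+3·8 = 28
T: 4·1+6·0 = 4 | 3·0+1·1+3·1 = 4
gcd(4,6,3,1,3) = 1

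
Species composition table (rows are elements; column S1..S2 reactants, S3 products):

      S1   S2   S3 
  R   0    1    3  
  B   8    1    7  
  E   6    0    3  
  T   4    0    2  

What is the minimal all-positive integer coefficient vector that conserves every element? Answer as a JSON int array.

R: 1·0+6·1 = 6 | 2·3 = 6
B: 1·8+6·1 = 14 | 2·7 = 14
E: 1·6+6·0 = 6 | 2·3 = 6
T: 1·4+6·0 = 4 | 2·2 = 4
gcd(1,6,2) = 1

Coefficients: [1, 6, 2]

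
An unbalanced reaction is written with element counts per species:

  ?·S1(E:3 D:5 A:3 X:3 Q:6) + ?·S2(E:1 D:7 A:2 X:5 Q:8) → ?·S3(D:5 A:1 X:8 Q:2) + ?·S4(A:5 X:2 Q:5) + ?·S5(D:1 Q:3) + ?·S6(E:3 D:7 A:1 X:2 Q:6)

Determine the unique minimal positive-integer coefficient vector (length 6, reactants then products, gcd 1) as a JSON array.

Coefficients: [4, 6, 3, 3, 5, 6]

E: 4·3+6·1 = 18 | 3·0+3·0+5·0+6·3 = 18
D: 4·5+6·7 = 62 | 3·5+3·0+5·1+6·7 = 62
A: 4·3+6·2 = 24 | 3·1+3·5+5·0+6·1 = 24
X: 4·3+6·5 = 42 | 3·8+3·2+5·0+6·2 = 42
Q: 4·6+6·8 = 72 | 3·2+3·5+5·3+6·6 = 72
gcd(4,6,3,3,5,6) = 1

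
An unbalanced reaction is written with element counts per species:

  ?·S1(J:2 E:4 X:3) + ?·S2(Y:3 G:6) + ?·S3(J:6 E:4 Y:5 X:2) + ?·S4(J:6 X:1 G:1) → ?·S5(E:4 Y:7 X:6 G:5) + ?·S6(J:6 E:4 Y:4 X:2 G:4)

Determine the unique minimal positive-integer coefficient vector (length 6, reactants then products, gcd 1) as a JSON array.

Coefficients: [3, 4, 3, 1, 1, 5]

J: 3·2+4·0+3·6+1·6 = 30 | 1·0+5·6 = 30
E: 3·4+4·0+3·4+1·0 = 24 | 1·4+5·4 = 24
Y: 3·0+4·3+3·5+1·0 = 27 | 1·7+5·4 = 27
X: 3·3+4·0+3·2+1·1 = 16 | 1·6+5·2 = 16
G: 3·0+4·6+3·0+1·1 = 25 | 1·5+5·4 = 25
gcd(3,4,3,1,1,5) = 1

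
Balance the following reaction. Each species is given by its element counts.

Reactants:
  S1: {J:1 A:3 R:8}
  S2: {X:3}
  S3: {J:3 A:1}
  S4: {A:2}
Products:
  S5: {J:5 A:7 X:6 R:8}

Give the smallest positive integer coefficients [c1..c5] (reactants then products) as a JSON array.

Coefficients: [3, 6, 4, 4, 3]

J: 3·1+6·0+4·3+4·0 = 15 | 3·5 = 15
A: 3·3+6·0+4·1+4·2 = 21 | 3·7 = 21
X: 3·0+6·3+4·0+4·0 = 18 | 3·6 = 18
R: 3·8+6·0+4·0+4·0 = 24 | 3·8 = 24
gcd(3,6,4,4,3) = 1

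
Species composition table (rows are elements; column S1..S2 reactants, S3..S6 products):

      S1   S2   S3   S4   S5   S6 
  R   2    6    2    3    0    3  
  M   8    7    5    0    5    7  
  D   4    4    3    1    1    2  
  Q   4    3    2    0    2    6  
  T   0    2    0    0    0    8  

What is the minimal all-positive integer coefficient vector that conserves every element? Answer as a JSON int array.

Coefficients: [3, 4, 6, 5, 3, 1]

R: 3·2+4·6 = 30 | 6·2+5·3+3·0+1·3 = 30
M: 3·8+4·7 = 52 | 6·5+5·0+3·5+1·7 = 52
D: 3·4+4·4 = 28 | 6·3+5·1+3·1+1·2 = 28
Q: 3·4+4·3 = 24 | 6·2+5·0+3·2+1·6 = 24
T: 3·0+4·2 = 8 | 6·0+5·0+3·0+1·8 = 8
gcd(3,4,6,5,3,1) = 1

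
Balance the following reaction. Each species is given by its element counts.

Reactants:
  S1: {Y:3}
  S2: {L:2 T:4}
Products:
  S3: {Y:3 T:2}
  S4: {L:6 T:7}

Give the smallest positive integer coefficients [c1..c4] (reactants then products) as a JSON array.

L: 5·0+6·2 = 12 | 5·0+2·6 = 12
Y: 5·3+6·0 = 15 | 5·3+2·0 = 15
T: 5·0+6·4 = 24 | 5·2+2·7 = 24
gcd(5,6,5,2) = 1

Coefficients: [5, 6, 5, 2]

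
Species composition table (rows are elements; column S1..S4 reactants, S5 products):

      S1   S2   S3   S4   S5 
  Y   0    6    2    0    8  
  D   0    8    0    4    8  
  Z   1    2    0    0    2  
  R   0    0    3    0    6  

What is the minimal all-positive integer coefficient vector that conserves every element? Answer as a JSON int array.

Y: 2·0+2·6+6·2+2·0 = 24 | 3·8 = 24
D: 2·0+2·8+6·0+2·4 = 24 | 3·8 = 24
Z: 2·1+2·2+6·0+2·0 = 6 | 3·2 = 6
R: 2·0+2·0+6·3+2·0 = 18 | 3·6 = 18
gcd(2,2,6,2,3) = 1

Coefficients: [2, 2, 6, 2, 3]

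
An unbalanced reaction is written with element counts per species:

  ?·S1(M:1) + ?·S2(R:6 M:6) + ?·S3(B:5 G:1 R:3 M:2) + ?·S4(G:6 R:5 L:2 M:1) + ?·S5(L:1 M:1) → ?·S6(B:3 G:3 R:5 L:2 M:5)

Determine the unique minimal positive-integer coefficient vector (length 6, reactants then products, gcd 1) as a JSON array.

Coefficients: [5, 1, 3, 2, 6, 5]

B: 5·0+1·0+3·5+2·0+6·0 = 15 | 5·3 = 15
G: 5·0+1·0+3·1+2·6+6·0 = 15 | 5·3 = 15
R: 5·0+1·6+3·3+2·5+6·0 = 25 | 5·5 = 25
L: 5·0+1·0+3·0+2·2+6·1 = 10 | 5·2 = 10
M: 5·1+1·6+3·2+2·1+6·1 = 25 | 5·5 = 25
gcd(5,1,3,2,6,5) = 1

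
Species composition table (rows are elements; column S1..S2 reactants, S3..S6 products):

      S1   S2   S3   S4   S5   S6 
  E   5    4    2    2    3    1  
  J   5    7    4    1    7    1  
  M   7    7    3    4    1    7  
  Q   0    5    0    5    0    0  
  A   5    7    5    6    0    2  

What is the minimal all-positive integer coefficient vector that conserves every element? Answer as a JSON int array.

Coefficients: [2, 6, 2, 6, 5, 3]

E: 2·5+6·4 = 34 | 2·2+6·2+5·3+3·1 = 34
J: 2·5+6·7 = 52 | 2·4+6·1+5·7+3·1 = 52
M: 2·7+6·7 = 56 | 2·3+6·4+5·1+3·7 = 56
Q: 2·0+6·5 = 30 | 2·0+6·5+5·0+3·0 = 30
A: 2·5+6·7 = 52 | 2·5+6·6+5·0+3·2 = 52
gcd(2,6,2,6,5,3) = 1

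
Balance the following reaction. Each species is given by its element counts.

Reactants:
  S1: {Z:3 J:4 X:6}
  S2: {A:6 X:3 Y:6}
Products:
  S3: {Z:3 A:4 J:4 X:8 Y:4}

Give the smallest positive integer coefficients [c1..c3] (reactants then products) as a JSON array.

Coefficients: [3, 2, 3]

Z: 3·3+2·0 = 9 | 3·3 = 9
A: 3·0+2·6 = 12 | 3·4 = 12
J: 3·4+2·0 = 12 | 3·4 = 12
X: 3·6+2·3 = 24 | 3·8 = 24
Y: 3·0+2·6 = 12 | 3·4 = 12
gcd(3,2,3) = 1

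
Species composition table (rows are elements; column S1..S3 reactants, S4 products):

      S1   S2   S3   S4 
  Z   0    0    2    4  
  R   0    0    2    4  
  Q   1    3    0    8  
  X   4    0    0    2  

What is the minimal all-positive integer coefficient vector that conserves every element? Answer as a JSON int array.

Coefficients: [1, 5, 4, 2]

Z: 1·0+5·0+4·2 = 8 | 2·4 = 8
R: 1·0+5·0+4·2 = 8 | 2·4 = 8
Q: 1·1+5·3+4·0 = 16 | 2·8 = 16
X: 1·4+5·0+4·0 = 4 | 2·2 = 4
gcd(1,5,4,2) = 1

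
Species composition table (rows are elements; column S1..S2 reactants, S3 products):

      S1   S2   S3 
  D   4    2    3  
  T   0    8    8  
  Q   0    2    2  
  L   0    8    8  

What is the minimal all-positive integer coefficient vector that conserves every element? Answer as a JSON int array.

Coefficients: [1, 4, 4]

D: 1·4+4·2 = 12 | 4·3 = 12
T: 1·0+4·8 = 32 | 4·8 = 32
Q: 1·0+4·2 = 8 | 4·2 = 8
L: 1·0+4·8 = 32 | 4·8 = 32
gcd(1,4,4) = 1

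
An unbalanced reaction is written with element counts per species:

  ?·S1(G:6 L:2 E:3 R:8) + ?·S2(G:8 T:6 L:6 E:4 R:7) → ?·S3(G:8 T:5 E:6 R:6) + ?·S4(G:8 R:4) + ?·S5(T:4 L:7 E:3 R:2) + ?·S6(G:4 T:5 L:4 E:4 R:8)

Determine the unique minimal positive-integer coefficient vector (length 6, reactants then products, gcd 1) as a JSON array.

G: 2·6+6·8 = 60 | 1·8+5·8+4·0+3·4 = 60
T: 2·0+6·6 = 36 | 1·5+5·0+4·4+3·5 = 36
L: 2·2+6·6 = 40 | 1·0+5·0+4·7+3·4 = 40
E: 2·3+6·4 = 30 | 1·6+5·0+4·3+3·4 = 30
R: 2·8+6·7 = 58 | 1·6+5·4+4·2+3·8 = 58
gcd(2,6,1,5,4,3) = 1

Coefficients: [2, 6, 1, 5, 4, 3]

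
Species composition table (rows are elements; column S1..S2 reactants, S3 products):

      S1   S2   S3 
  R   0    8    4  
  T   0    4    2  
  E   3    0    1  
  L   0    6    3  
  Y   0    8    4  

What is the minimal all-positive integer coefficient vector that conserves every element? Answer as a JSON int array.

R: 2·0+3·8 = 24 | 6·4 = 24
T: 2·0+3·4 = 12 | 6·2 = 12
E: 2·3+3·0 = 6 | 6·1 = 6
L: 2·0+3·6 = 18 | 6·3 = 18
Y: 2·0+3·8 = 24 | 6·4 = 24
gcd(2,3,6) = 1

Coefficients: [2, 3, 6]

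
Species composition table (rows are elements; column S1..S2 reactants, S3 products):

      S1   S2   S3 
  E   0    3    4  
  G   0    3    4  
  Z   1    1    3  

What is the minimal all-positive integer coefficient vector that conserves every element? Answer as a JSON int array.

E: 5·0+4·3 = 12 | 3·4 = 12
G: 5·0+4·3 = 12 | 3·4 = 12
Z: 5·1+4·1 = 9 | 3·3 = 9
gcd(5,4,3) = 1

Coefficients: [5, 4, 3]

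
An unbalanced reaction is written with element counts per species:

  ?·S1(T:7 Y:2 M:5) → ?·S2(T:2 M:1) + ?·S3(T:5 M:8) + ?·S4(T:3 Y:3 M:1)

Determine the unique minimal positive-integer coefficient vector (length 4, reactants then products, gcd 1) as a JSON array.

T: 3·7 = 21 | 5·2+1·5+2·3 = 21
Y: 3·2 = 6 | 5·0+1·0+2·3 = 6
M: 3·5 = 15 | 5·1+1·8+2·1 = 15
gcd(3,5,1,2) = 1

Coefficients: [3, 5, 1, 2]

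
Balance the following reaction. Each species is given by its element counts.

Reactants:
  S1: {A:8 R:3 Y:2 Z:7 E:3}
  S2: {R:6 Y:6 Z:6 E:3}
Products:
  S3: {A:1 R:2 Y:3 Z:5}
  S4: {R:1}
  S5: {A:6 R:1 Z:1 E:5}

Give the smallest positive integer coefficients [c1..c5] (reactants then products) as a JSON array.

A: 3·8+2·0 = 24 | 6·1+6·0+3·6 = 24
R: 3·3+2·6 = 21 | 6·2+6·1+3·1 = 21
Y: 3·2+2·6 = 18 | 6·3+6·0+3·0 = 18
Z: 3·7+2·6 = 33 | 6·5+6·0+3·1 = 33
E: 3·3+2·3 = 15 | 6·0+6·0+3·5 = 15
gcd(3,2,6,6,3) = 1

Coefficients: [3, 2, 6, 6, 3]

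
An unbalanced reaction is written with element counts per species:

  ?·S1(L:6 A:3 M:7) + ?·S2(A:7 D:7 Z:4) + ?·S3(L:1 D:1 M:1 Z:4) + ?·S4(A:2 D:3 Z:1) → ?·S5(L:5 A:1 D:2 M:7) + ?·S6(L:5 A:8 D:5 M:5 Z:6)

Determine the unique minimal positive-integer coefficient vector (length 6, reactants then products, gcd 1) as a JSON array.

L: 6·6+3·0+4·1+2·0 = 40 | 3·5+5·5 = 40
A: 6·3+3·7+4·0+2·2 = 43 | 3·1+5·8 = 43
D: 6·0+3·7+4·1+2·3 = 31 | 3·2+5·5 = 31
M: 6·7+3·0+4·1+2·0 = 46 | 3·7+5·5 = 46
Z: 6·0+3·4+4·4+2·1 = 30 | 3·0+5·6 = 30
gcd(6,3,4,2,3,5) = 1

Coefficients: [6, 3, 4, 2, 3, 5]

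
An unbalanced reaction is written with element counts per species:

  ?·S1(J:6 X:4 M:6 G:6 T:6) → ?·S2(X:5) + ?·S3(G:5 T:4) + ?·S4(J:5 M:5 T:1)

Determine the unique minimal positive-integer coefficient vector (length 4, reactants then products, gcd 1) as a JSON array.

J: 5·6 = 30 | 4·0+6·0+6·5 = 30
X: 5·4 = 20 | 4·5+6·0+6·0 = 20
M: 5·6 = 30 | 4·0+6·0+6·5 = 30
G: 5·6 = 30 | 4·0+6·5+6·0 = 30
T: 5·6 = 30 | 4·0+6·4+6·1 = 30
gcd(5,4,6,6) = 1

Coefficients: [5, 4, 6, 6]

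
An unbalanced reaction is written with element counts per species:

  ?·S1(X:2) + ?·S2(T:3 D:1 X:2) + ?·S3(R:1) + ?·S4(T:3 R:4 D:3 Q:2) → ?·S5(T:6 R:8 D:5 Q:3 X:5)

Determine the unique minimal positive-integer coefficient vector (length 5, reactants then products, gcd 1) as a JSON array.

Coefficients: [4, 1, 4, 3, 2]

T: 4·0+1·3+4·0+3·3 = 12 | 2·6 = 12
R: 4·0+1·0+4·1+3·4 = 16 | 2·8 = 16
D: 4·0+1·1+4·0+3·3 = 10 | 2·5 = 10
Q: 4·0+1·0+4·0+3·2 = 6 | 2·3 = 6
X: 4·2+1·2+4·0+3·0 = 10 | 2·5 = 10
gcd(4,1,4,3,2) = 1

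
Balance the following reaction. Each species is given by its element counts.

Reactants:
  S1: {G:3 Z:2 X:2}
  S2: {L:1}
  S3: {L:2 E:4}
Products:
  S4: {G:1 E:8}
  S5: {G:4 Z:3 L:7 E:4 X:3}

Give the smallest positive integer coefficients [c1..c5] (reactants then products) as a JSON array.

G: 3·3+6·0+4·0 = 9 | 1·1+2·4 = 9
Z: 3·2+6·0+4·0 = 6 | 1·0+2·3 = 6
L: 3·0+6·1+4·2 = 14 | 1·0+2·7 = 14
E: 3·0+6·0+4·4 = 16 | 1·8+2·4 = 16
X: 3·2+6·0+4·0 = 6 | 1·0+2·3 = 6
gcd(3,6,4,1,2) = 1

Coefficients: [3, 6, 4, 1, 2]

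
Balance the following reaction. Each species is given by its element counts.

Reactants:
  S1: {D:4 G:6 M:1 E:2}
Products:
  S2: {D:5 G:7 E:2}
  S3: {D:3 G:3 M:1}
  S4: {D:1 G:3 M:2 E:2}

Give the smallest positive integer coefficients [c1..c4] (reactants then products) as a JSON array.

Coefficients: [5, 3, 1, 2]

D: 5·4 = 20 | 3·5+1·3+2·1 = 20
G: 5·6 = 30 | 3·7+1·3+2·3 = 30
M: 5·1 = 5 | 3·0+1·1+2·2 = 5
E: 5·2 = 10 | 3·2+1·0+2·2 = 10
gcd(5,3,1,2) = 1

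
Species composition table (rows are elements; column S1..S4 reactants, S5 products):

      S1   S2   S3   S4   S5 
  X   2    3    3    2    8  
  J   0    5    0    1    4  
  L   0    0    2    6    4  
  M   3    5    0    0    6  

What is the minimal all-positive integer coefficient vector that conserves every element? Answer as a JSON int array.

Coefficients: [3, 3, 5, 1, 4]

X: 3·2+3·3+5·3+1·2 = 32 | 4·8 = 32
J: 3·0+3·5+5·0+1·1 = 16 | 4·4 = 16
L: 3·0+3·0+5·2+1·6 = 16 | 4·4 = 16
M: 3·3+3·5+5·0+1·0 = 24 | 4·6 = 24
gcd(3,3,5,1,4) = 1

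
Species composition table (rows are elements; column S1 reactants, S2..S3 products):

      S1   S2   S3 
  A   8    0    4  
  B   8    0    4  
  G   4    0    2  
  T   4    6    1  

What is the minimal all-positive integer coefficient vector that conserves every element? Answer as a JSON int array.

A: 3·8 = 24 | 1·0+6·4 = 24
B: 3·8 = 24 | 1·0+6·4 = 24
G: 3·4 = 12 | 1·0+6·2 = 12
T: 3·4 = 12 | 1·6+6·1 = 12
gcd(3,1,6) = 1

Coefficients: [3, 1, 6]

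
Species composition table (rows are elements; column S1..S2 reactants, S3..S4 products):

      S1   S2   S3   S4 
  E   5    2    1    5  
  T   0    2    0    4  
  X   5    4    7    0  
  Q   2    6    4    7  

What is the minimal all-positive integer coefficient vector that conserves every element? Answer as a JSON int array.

E: 1·5+4·2 = 13 | 3·1+2·5 = 13
T: 1·0+4·2 = 8 | 3·0+2·4 = 8
X: 1·5+4·4 = 21 | 3·7+2·0 = 21
Q: 1·2+4·6 = 26 | 3·4+2·7 = 26
gcd(1,4,3,2) = 1

Coefficients: [1, 4, 3, 2]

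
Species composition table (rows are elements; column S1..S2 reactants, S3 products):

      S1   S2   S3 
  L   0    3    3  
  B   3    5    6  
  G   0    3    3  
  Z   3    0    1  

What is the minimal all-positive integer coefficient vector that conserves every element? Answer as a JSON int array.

Coefficients: [1, 3, 3]

L: 1·0+3·3 = 9 | 3·3 = 9
B: 1·3+3·5 = 18 | 3·6 = 18
G: 1·0+3·3 = 9 | 3·3 = 9
Z: 1·3+3·0 = 3 | 3·1 = 3
gcd(1,3,3) = 1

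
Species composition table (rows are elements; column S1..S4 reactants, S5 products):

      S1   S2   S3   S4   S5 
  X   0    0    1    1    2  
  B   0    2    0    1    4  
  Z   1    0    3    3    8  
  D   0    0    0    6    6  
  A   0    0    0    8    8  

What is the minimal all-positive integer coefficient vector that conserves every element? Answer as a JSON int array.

Coefficients: [4, 3, 2, 2, 2]

X: 4·0+3·0+2·1+2·1 = 4 | 2·2 = 4
B: 4·0+3·2+2·0+2·1 = 8 | 2·4 = 8
Z: 4·1+3·0+2·3+2·3 = 16 | 2·8 = 16
D: 4·0+3·0+2·0+2·6 = 12 | 2·6 = 12
A: 4·0+3·0+2·0+2·8 = 16 | 2·8 = 16
gcd(4,3,2,2,2) = 1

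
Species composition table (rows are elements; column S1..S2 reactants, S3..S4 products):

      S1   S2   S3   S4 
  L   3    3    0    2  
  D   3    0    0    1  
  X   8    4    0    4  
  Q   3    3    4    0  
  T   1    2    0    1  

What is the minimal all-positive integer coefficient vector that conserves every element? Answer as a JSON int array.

Coefficients: [2, 2, 3, 6]

L: 2·3+2·3 = 12 | 3·0+6·2 = 12
D: 2·3+2·0 = 6 | 3·0+6·1 = 6
X: 2·8+2·4 = 24 | 3·0+6·4 = 24
Q: 2·3+2·3 = 12 | 3·4+6·0 = 12
T: 2·1+2·2 = 6 | 3·0+6·1 = 6
gcd(2,2,3,6) = 1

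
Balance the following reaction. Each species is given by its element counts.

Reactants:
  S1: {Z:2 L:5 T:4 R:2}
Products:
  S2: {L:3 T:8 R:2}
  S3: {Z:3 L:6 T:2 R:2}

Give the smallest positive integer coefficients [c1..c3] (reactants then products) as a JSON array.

Coefficients: [3, 1, 2]

Z: 3·2 = 6 | 1·0+2·3 = 6
L: 3·5 = 15 | 1·3+2·6 = 15
T: 3·4 = 12 | 1·8+2·2 = 12
R: 3·2 = 6 | 1·2+2·2 = 6
gcd(3,1,2) = 1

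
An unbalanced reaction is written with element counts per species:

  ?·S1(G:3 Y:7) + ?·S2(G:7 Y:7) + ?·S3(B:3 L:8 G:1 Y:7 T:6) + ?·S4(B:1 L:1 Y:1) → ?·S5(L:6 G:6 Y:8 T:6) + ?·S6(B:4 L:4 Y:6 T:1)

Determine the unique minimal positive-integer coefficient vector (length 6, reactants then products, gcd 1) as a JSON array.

Coefficients: [1, 3, 6, 6, 5, 6]

B: 1·0+3·0+6·3+6·1 = 24 | 5·0+6·4 = 24
L: 1·0+3·0+6·8+6·1 = 54 | 5·6+6·4 = 54
G: 1·3+3·7+6·1+6·0 = 30 | 5·6+6·0 = 30
Y: 1·7+3·7+6·7+6·1 = 76 | 5·8+6·6 = 76
T: 1·0+3·0+6·6+6·0 = 36 | 5·6+6·1 = 36
gcd(1,3,6,6,5,6) = 1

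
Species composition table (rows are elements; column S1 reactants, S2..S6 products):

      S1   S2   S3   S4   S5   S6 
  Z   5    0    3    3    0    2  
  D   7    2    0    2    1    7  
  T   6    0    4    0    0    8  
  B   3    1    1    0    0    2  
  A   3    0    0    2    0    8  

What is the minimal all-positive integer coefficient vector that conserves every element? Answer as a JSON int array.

Z: 4·5 = 20 | 6·0+4·3+2·3+5·0+1·2 = 20
D: 4·7 = 28 | 6·2+4·0+2·2+5·1+1·7 = 28
T: 4·6 = 24 | 6·0+4·4+2·0+5·0+1·8 = 24
B: 4·3 = 12 | 6·1+4·1+2·0+5·0+1·2 = 12
A: 4·3 = 12 | 6·0+4·0+2·2+5·0+1·8 = 12
gcd(4,6,4,2,5,1) = 1

Coefficients: [4, 6, 4, 2, 5, 1]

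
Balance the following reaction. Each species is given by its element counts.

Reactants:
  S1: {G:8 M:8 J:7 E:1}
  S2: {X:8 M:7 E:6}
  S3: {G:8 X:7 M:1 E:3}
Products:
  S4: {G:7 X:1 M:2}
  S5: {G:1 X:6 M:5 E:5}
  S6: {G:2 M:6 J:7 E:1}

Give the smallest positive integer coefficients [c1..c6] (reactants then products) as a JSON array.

Coefficients: [5, 2, 1, 5, 3, 5]

G: 5·8+2·0+1·8 = 48 | 5·7+3·1+5·2 = 48
X: 5·0+2·8+1·7 = 23 | 5·1+3·6+5·0 = 23
M: 5·8+2·7+1·1 = 55 | 5·2+3·5+5·6 = 55
J: 5·7+2·0+1·0 = 35 | 5·0+3·0+5·7 = 35
E: 5·1+2·6+1·3 = 20 | 5·0+3·5+5·1 = 20
gcd(5,2,1,5,3,5) = 1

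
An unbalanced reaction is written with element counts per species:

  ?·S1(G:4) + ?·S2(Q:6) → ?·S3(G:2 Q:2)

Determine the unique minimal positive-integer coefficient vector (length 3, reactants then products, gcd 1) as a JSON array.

G: 3·4+2·0 = 12 | 6·2 = 12
Q: 3·0+2·6 = 12 | 6·2 = 12
gcd(3,2,6) = 1

Coefficients: [3, 2, 6]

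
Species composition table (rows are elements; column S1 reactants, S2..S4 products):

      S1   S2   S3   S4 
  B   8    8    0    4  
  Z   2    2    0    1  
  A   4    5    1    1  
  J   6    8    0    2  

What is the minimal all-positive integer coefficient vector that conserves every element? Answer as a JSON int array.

Coefficients: [2, 1, 1, 2]

B: 2·8 = 16 | 1·8+1·0+2·4 = 16
Z: 2·2 = 4 | 1·2+1·0+2·1 = 4
A: 2·4 = 8 | 1·5+1·1+2·1 = 8
J: 2·6 = 12 | 1·8+1·0+2·2 = 12
gcd(2,1,1,2) = 1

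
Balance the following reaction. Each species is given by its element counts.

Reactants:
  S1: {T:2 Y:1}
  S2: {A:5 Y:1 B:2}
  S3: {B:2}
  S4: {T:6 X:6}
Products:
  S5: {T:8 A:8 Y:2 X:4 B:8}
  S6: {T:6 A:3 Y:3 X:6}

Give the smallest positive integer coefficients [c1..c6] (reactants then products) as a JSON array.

Coefficients: [6, 6, 6, 4, 3, 2]

T: 6·2+6·0+6·0+4·6 = 36 | 3·8+2·6 = 36
A: 6·0+6·5+6·0+4·0 = 30 | 3·8+2·3 = 30
Y: 6·1+6·1+6·0+4·0 = 12 | 3·2+2·3 = 12
X: 6·0+6·0+6·0+4·6 = 24 | 3·4+2·6 = 24
B: 6·0+6·2+6·2+4·0 = 24 | 3·8+2·0 = 24
gcd(6,6,6,4,3,2) = 1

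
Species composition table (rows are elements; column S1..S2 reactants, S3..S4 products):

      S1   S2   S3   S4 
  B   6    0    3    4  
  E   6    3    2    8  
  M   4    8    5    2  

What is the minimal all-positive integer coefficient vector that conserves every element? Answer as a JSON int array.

Coefficients: [5, 2, 6, 3]

B: 5·6+2·0 = 30 | 6·3+3·4 = 30
E: 5·6+2·3 = 36 | 6·2+3·8 = 36
M: 5·4+2·8 = 36 | 6·5+3·2 = 36
gcd(5,2,6,3) = 1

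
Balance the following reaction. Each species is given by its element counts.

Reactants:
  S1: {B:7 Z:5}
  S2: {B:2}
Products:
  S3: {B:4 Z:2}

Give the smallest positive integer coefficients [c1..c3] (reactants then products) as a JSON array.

Coefficients: [2, 3, 5]

B: 2·7+3·2 = 20 | 5·4 = 20
Z: 2·5+3·0 = 10 | 5·2 = 10
gcd(2,3,5) = 1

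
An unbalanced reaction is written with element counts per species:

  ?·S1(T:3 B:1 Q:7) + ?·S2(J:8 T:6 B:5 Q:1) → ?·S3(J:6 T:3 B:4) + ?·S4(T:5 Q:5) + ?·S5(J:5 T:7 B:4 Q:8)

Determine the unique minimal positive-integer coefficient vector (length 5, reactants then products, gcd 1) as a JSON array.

J: 3·0+5·8 = 40 | 5·6+2·0+2·5 = 40
T: 3·3+5·6 = 39 | 5·3+2·5+2·7 = 39
B: 3·1+5·5 = 28 | 5·4+2·0+2·4 = 28
Q: 3·7+5·1 = 26 | 5·0+2·5+2·8 = 26
gcd(3,5,5,2,2) = 1

Coefficients: [3, 5, 5, 2, 2]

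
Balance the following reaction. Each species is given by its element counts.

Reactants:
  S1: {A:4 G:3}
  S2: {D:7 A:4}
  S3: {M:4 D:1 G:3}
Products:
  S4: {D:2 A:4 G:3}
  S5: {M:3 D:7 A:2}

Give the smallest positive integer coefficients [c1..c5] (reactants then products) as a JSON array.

M: 2·0+5·0+3·4 = 12 | 5·0+4·3 = 12
D: 2·0+5·7+3·1 = 38 | 5·2+4·7 = 38
A: 2·4+5·4+3·0 = 28 | 5·4+4·2 = 28
G: 2·3+5·0+3·3 = 15 | 5·3+4·0 = 15
gcd(2,5,3,5,4) = 1

Coefficients: [2, 5, 3, 5, 4]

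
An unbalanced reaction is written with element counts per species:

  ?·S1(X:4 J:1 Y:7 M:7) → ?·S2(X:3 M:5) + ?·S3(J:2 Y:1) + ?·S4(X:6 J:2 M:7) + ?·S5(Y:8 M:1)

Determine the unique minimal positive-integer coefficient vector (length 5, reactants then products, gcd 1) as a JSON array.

X: 6·4 = 24 | 6·3+2·0+1·6+5·0 = 24
J: 6·1 = 6 | 6·0+2·2+1·2+5·0 = 6
Y: 6·7 = 42 | 6·0+2·1+1·0+5·8 = 42
M: 6·7 = 42 | 6·5+2·0+1·7+5·1 = 42
gcd(6,6,2,1,5) = 1

Coefficients: [6, 6, 2, 1, 5]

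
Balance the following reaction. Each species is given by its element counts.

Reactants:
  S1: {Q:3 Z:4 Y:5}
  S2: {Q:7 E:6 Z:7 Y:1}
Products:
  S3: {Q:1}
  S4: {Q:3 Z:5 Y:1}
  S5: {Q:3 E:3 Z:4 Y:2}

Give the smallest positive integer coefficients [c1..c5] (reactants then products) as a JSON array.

Q: 2·3+3·7 = 27 | 6·1+1·3+6·3 = 27
E: 2·0+3·6 = 18 | 6·0+1·0+6·3 = 18
Z: 2·4+3·7 = 29 | 6·0+1·5+6·4 = 29
Y: 2·5+3·1 = 13 | 6·0+1·1+6·2 = 13
gcd(2,3,6,1,6) = 1

Coefficients: [2, 3, 6, 1, 6]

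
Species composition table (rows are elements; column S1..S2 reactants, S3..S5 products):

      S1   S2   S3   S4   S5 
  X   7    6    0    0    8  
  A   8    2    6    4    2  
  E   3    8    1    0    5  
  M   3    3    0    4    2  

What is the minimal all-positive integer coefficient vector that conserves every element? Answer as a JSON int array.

Coefficients: [4, 2, 3, 2, 5]

X: 4·7+2·6 = 40 | 3·0+2·0+5·8 = 40
A: 4·8+2·2 = 36 | 3·6+2·4+5·2 = 36
E: 4·3+2·8 = 28 | 3·1+2·0+5·5 = 28
M: 4·3+2·3 = 18 | 3·0+2·4+5·2 = 18
gcd(4,2,3,2,5) = 1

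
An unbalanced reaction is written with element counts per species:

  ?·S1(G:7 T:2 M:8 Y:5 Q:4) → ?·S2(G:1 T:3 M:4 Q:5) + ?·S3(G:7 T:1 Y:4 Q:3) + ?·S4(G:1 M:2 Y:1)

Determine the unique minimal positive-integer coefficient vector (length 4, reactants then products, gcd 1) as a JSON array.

G: 2·7 = 14 | 1·1+1·7+6·1 = 14
T: 2·2 = 4 | 1·3+1·1+6·0 = 4
M: 2·8 = 16 | 1·4+1·0+6·2 = 16
Y: 2·5 = 10 | 1·0+1·4+6·1 = 10
Q: 2·4 = 8 | 1·5+1·3+6·0 = 8
gcd(2,1,1,6) = 1

Coefficients: [2, 1, 1, 6]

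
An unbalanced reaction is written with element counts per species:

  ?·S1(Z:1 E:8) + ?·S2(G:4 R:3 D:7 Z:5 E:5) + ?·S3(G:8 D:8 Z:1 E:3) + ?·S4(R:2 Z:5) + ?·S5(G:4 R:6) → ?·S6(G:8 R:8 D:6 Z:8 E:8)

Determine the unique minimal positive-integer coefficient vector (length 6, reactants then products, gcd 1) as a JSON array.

Coefficients: [3, 2, 2, 5, 4, 5]

G: 3·0+2·4+2·8+5·0+4·4 = 40 | 5·8 = 40
R: 3·0+2·3+2·0+5·2+4·6 = 40 | 5·8 = 40
D: 3·0+2·7+2·8+5·0+4·0 = 30 | 5·6 = 30
Z: 3·1+2·5+2·1+5·5+4·0 = 40 | 5·8 = 40
E: 3·8+2·5+2·3+5·0+4·0 = 40 | 5·8 = 40
gcd(3,2,2,5,4,5) = 1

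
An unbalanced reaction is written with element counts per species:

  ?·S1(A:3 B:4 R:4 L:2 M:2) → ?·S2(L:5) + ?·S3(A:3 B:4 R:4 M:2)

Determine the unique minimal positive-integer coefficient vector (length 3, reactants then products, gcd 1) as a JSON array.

A: 5·3 = 15 | 2·0+5·3 = 15
B: 5·4 = 20 | 2·0+5·4 = 20
R: 5·4 = 20 | 2·0+5·4 = 20
L: 5·2 = 10 | 2·5+5·0 = 10
M: 5·2 = 10 | 2·0+5·2 = 10
gcd(5,2,5) = 1

Coefficients: [5, 2, 5]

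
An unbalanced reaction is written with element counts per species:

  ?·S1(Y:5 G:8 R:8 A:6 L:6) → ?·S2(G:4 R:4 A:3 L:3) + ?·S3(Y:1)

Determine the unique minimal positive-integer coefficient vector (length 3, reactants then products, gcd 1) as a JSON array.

Coefficients: [1, 2, 5]

Y: 1·5 = 5 | 2·0+5·1 = 5
G: 1·8 = 8 | 2·4+5·0 = 8
R: 1·8 = 8 | 2·4+5·0 = 8
A: 1·6 = 6 | 2·3+5·0 = 6
L: 1·6 = 6 | 2·3+5·0 = 6
gcd(1,2,5) = 1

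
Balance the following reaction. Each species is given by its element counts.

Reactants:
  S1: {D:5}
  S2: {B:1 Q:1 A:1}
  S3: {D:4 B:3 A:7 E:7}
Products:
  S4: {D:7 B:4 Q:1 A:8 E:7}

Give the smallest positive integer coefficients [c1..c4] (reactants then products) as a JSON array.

D: 3·5+5·0+5·4 = 35 | 5·7 = 35
B: 3·0+5·1+5·3 = 20 | 5·4 = 20
Q: 3·0+5·1+5·0 = 5 | 5·1 = 5
A: 3·0+5·1+5·7 = 40 | 5·8 = 40
E: 3·0+5·0+5·7 = 35 | 5·7 = 35
gcd(3,5,5,5) = 1

Coefficients: [3, 5, 5, 5]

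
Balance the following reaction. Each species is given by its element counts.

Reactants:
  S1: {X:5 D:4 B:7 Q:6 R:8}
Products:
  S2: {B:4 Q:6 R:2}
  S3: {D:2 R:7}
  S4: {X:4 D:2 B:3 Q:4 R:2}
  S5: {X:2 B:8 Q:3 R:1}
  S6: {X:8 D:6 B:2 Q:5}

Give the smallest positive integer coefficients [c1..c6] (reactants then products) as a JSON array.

Coefficients: [6, 1, 5, 4, 3, 1]

X: 6·5 = 30 | 1·0+5·0+4·4+3·2+1·8 = 30
D: 6·4 = 24 | 1·0+5·2+4·2+3·0+1·6 = 24
B: 6·7 = 42 | 1·4+5·0+4·3+3·8+1·2 = 42
Q: 6·6 = 36 | 1·6+5·0+4·4+3·3+1·5 = 36
R: 6·8 = 48 | 1·2+5·7+4·2+3·1+1·0 = 48
gcd(6,1,5,4,3,1) = 1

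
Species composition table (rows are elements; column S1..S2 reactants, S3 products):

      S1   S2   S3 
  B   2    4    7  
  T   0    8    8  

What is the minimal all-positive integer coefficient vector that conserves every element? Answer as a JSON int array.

B: 3·2+2·4 = 14 | 2·7 = 14
T: 3·0+2·8 = 16 | 2·8 = 16
gcd(3,2,2) = 1

Coefficients: [3, 2, 2]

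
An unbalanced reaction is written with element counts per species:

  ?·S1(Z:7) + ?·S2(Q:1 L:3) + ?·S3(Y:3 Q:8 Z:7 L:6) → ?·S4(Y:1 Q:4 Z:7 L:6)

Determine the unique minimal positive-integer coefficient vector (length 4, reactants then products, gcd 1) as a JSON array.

Y: 2·0+4·0+1·3 = 3 | 3·1 = 3
Q: 2·0+4·1+1·8 = 12 | 3·4 = 12
Z: 2·7+4·0+1·7 = 21 | 3·7 = 21
L: 2·0+4·3+1·6 = 18 | 3·6 = 18
gcd(2,4,1,3) = 1

Coefficients: [2, 4, 1, 3]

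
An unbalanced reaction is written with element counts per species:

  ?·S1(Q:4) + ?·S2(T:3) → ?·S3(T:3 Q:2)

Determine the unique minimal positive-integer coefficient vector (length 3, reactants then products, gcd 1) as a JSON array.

T: 1·0+2·3 = 6 | 2·3 = 6
Q: 1·4+2·0 = 4 | 2·2 = 4
gcd(1,2,2) = 1

Coefficients: [1, 2, 2]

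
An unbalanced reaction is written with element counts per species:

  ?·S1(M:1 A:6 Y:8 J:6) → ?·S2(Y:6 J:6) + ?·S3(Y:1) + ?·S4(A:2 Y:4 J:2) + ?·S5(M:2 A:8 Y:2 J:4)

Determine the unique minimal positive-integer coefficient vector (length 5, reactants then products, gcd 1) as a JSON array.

M: 6·1 = 6 | 2·0+6·0+6·0+3·2 = 6
A: 6·6 = 36 | 2·0+6·0+6·2+3·8 = 36
Y: 6·8 = 48 | 2·6+6·1+6·4+3·2 = 48
J: 6·6 = 36 | 2·6+6·0+6·2+3·4 = 36
gcd(6,2,6,6,3) = 1

Coefficients: [6, 2, 6, 6, 3]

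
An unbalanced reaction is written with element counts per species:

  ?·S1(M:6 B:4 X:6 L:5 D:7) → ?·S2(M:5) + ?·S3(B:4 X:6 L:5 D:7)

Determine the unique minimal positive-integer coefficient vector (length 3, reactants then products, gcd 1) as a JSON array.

Coefficients: [5, 6, 5]

M: 5·6 = 30 | 6·5+5·0 = 30
B: 5·4 = 20 | 6·0+5·4 = 20
X: 5·6 = 30 | 6·0+5·6 = 30
L: 5·5 = 25 | 6·0+5·5 = 25
D: 5·7 = 35 | 6·0+5·7 = 35
gcd(5,6,5) = 1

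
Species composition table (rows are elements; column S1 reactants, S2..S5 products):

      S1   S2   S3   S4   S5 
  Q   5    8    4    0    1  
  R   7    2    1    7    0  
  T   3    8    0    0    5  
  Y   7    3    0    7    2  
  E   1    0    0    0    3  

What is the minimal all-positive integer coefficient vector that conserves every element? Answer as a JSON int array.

Coefficients: [6, 1, 5, 5, 2]

Q: 6·5 = 30 | 1·8+5·4+5·0+2·1 = 30
R: 6·7 = 42 | 1·2+5·1+5·7+2·0 = 42
T: 6·3 = 18 | 1·8+5·0+5·0+2·5 = 18
Y: 6·7 = 42 | 1·3+5·0+5·7+2·2 = 42
E: 6·1 = 6 | 1·0+5·0+5·0+2·3 = 6
gcd(6,1,5,5,2) = 1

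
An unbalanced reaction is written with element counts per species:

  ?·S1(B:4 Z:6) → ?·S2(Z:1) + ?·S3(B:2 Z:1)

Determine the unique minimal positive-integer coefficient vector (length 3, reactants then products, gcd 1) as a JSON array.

B: 1·4 = 4 | 4·0+2·2 = 4
Z: 1·6 = 6 | 4·1+2·1 = 6
gcd(1,4,2) = 1

Coefficients: [1, 4, 2]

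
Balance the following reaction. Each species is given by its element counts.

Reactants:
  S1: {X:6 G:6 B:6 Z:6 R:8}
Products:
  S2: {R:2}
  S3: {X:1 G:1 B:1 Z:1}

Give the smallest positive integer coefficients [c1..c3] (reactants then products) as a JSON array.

Coefficients: [1, 4, 6]

X: 1·6 = 6 | 4·0+6·1 = 6
G: 1·6 = 6 | 4·0+6·1 = 6
B: 1·6 = 6 | 4·0+6·1 = 6
Z: 1·6 = 6 | 4·0+6·1 = 6
R: 1·8 = 8 | 4·2+6·0 = 8
gcd(1,4,6) = 1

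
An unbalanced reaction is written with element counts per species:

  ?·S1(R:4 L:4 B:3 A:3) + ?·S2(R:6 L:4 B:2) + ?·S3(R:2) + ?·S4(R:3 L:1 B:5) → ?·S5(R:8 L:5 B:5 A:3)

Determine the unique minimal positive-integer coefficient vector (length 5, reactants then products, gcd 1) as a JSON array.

R: 6·4+1·6+6·2+2·3 = 48 | 6·8 = 48
L: 6·4+1·4+6·0+2·1 = 30 | 6·5 = 30
B: 6·3+1·2+6·0+2·5 = 30 | 6·5 = 30
A: 6·3+1·0+6·0+2·0 = 18 | 6·3 = 18
gcd(6,1,6,2,6) = 1

Coefficients: [6, 1, 6, 2, 6]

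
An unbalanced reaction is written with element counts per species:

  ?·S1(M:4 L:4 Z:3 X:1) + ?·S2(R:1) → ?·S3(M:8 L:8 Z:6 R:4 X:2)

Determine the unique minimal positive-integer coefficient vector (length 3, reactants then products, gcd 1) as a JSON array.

M: 2·4+4·0 = 8 | 1·8 = 8
L: 2·4+4·0 = 8 | 1·8 = 8
Z: 2·3+4·0 = 6 | 1·6 = 6
R: 2·0+4·1 = 4 | 1·4 = 4
X: 2·1+4·0 = 2 | 1·2 = 2
gcd(2,4,1) = 1

Coefficients: [2, 4, 1]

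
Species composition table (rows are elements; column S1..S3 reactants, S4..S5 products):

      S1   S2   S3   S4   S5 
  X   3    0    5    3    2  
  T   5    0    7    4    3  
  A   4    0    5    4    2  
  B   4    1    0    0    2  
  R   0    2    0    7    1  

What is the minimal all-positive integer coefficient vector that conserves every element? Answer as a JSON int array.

Coefficients: [1, 6, 2, 1, 5]

X: 1·3+6·0+2·5 = 13 | 1·3+5·2 = 13
T: 1·5+6·0+2·7 = 19 | 1·4+5·3 = 19
A: 1·4+6·0+2·5 = 14 | 1·4+5·2 = 14
B: 1·4+6·1+2·0 = 10 | 1·0+5·2 = 10
R: 1·0+6·2+2·0 = 12 | 1·7+5·1 = 12
gcd(1,6,2,1,5) = 1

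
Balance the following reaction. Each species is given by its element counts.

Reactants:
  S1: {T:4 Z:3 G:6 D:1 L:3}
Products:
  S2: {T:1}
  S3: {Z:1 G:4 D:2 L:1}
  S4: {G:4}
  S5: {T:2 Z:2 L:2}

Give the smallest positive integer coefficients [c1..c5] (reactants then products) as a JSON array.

T: 4·4 = 16 | 6·1+2·0+4·0+5·2 = 16
Z: 4·3 = 12 | 6·0+2·1+4·0+5·2 = 12
G: 4·6 = 24 | 6·0+2·4+4·4+5·0 = 24
D: 4·1 = 4 | 6·0+2·2+4·0+5·0 = 4
L: 4·3 = 12 | 6·0+2·1+4·0+5·2 = 12
gcd(4,6,2,4,5) = 1

Coefficients: [4, 6, 2, 4, 5]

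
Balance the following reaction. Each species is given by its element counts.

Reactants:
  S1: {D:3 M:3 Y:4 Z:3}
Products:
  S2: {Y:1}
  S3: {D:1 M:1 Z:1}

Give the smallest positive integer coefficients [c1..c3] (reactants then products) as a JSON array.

D: 1·3 = 3 | 4·0+3·1 = 3
M: 1·3 = 3 | 4·0+3·1 = 3
Y: 1·4 = 4 | 4·1+3·0 = 4
Z: 1·3 = 3 | 4·0+3·1 = 3
gcd(1,4,3) = 1

Coefficients: [1, 4, 3]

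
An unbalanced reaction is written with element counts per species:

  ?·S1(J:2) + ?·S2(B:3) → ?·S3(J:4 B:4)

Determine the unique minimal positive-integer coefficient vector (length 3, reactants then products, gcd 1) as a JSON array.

J: 6·2+4·0 = 12 | 3·4 = 12
B: 6·0+4·3 = 12 | 3·4 = 12
gcd(6,4,3) = 1

Coefficients: [6, 4, 3]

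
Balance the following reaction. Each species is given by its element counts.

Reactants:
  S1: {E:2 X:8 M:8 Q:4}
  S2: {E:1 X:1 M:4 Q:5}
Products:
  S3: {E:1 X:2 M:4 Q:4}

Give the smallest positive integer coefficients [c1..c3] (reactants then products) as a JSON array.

Coefficients: [1, 4, 6]

E: 1·2+4·1 = 6 | 6·1 = 6
X: 1·8+4·1 = 12 | 6·2 = 12
M: 1·8+4·4 = 24 | 6·4 = 24
Q: 1·4+4·5 = 24 | 6·4 = 24
gcd(1,4,6) = 1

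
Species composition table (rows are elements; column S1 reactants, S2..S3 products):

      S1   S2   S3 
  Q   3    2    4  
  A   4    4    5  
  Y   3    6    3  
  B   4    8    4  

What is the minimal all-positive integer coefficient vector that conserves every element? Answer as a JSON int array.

Coefficients: [6, 1, 4]

Q: 6·3 = 18 | 1·2+4·4 = 18
A: 6·4 = 24 | 1·4+4·5 = 24
Y: 6·3 = 18 | 1·6+4·3 = 18
B: 6·4 = 24 | 1·8+4·4 = 24
gcd(6,1,4) = 1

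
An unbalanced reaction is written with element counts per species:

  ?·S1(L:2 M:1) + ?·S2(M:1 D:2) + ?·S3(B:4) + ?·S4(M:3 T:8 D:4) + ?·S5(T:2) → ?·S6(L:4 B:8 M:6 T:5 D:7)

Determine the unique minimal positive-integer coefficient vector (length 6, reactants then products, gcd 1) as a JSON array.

Coefficients: [4, 5, 4, 1, 1, 2]

L: 4·2+5·0+4·0+1·0+1·0 = 8 | 2·4 = 8
B: 4·0+5·0+4·4+1·0+1·0 = 16 | 2·8 = 16
M: 4·1+5·1+4·0+1·3+1·0 = 12 | 2·6 = 12
T: 4·0+5·0+4·0+1·8+1·2 = 10 | 2·5 = 10
D: 4·0+5·2+4·0+1·4+1·0 = 14 | 2·7 = 14
gcd(4,5,4,1,1,2) = 1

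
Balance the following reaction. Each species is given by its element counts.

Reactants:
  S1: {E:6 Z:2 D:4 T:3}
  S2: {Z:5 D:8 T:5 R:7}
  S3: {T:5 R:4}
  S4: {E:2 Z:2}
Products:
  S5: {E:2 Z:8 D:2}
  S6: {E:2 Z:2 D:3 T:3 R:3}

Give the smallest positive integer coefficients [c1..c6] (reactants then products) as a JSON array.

Coefficients: [1, 2, 1, 4, 1, 6]

E: 1·6+2·0+1·0+4·2 = 14 | 1·2+6·2 = 14
Z: 1·2+2·5+1·0+4·2 = 20 | 1·8+6·2 = 20
D: 1·4+2·8+1·0+4·0 = 20 | 1·2+6·3 = 20
T: 1·3+2·5+1·5+4·0 = 18 | 1·0+6·3 = 18
R: 1·0+2·7+1·4+4·0 = 18 | 1·0+6·3 = 18
gcd(1,2,1,4,1,6) = 1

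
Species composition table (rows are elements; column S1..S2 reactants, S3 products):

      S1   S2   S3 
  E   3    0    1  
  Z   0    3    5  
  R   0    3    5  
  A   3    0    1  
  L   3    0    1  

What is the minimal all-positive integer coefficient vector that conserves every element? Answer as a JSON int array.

E: 1·3+5·0 = 3 | 3·1 = 3
Z: 1·0+5·3 = 15 | 3·5 = 15
R: 1·0+5·3 = 15 | 3·5 = 15
A: 1·3+5·0 = 3 | 3·1 = 3
L: 1·3+5·0 = 3 | 3·1 = 3
gcd(1,5,3) = 1

Coefficients: [1, 5, 3]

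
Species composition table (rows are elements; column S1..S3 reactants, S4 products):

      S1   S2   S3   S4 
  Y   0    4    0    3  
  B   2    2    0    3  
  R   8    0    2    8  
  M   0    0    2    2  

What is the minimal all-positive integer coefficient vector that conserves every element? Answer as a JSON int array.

Y: 3·0+3·4+4·0 = 12 | 4·3 = 12
B: 3·2+3·2+4·0 = 12 | 4·3 = 12
R: 3·8+3·0+4·2 = 32 | 4·8 = 32
M: 3·0+3·0+4·2 = 8 | 4·2 = 8
gcd(3,3,4,4) = 1

Coefficients: [3, 3, 4, 4]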